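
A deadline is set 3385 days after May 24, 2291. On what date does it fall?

+366 (one year; includes Feb 29, 2292) → May 24, 2292 (3019 left).
+365 (one year) → May 24, 2293 (2654 left).
+365 (one year) → May 24, 2294 (2289 left).
+365 (one year) → May 24, 2295 (1924 left).
+366 (one year; includes Feb 29, 2296) → May 24, 2296 (1558 left).
+365 (one year) → May 24, 2297 (1193 left).
+365 (one year) → May 24, 2298 (828 left).
+365 (one year) → May 24, 2299 (463 left).
+365 (one year) → May 24, 2300 (98 left).
May has 31 days: +8 → Jun 1, 2300 (90 left).
Jun has 30 days: +30 → Jul 1, 2300 (60 left).
Jul has 31 days: +31 → Aug 1, 2300 (29 left).
+29 → Aug 30, 2300.

August 30, 2300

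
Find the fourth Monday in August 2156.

August 23, 2156

August 1, 2156 is a Sunday.
The first Monday is therefore August 2 (1 days later).
The fourth Monday is 2 + 3×7 = August 23.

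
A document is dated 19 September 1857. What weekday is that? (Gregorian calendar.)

Saturday

Doomsday rule: the anchor day for the 1800s is Friday. For year 57: 57÷12 = 4 r 9, and 9÷4 = 2, so 4+9+2 = 15.
Friday + 15 ≡ Saturday — that's 1857's doomsday.
In September the doomsday date is Sep 5.
Sep 19 is 14 days after Sep 5; 14 mod 7 = 0, so Saturday + 0 = Saturday.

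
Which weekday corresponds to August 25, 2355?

Doomsday rule: the anchor day for the 2300s is Wednesday. For year 55: 55÷12 = 4 r 7, and 7÷4 = 1, so 4+7+1 = 12.
Wednesday + 12 ≡ Monday — that's 2355's doomsday.
In August the doomsday date is Aug 8.
Aug 25 is 17 days after Aug 8; 17 mod 7 = 3, so Monday + 3 = Thursday.

Thursday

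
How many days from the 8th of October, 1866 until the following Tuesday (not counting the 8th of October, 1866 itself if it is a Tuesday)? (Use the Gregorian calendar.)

Oct 8, 1866 is a Monday.
From Monday to the next Tuesday is 1 day.

1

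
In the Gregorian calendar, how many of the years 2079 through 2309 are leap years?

55

Multiples of 4 in [2079,2309]: 58.
Of those, multiples of 100: 3 (not leap unless ÷400).
Multiples of 400: 0.
Leap years = 58 − 3 + 0 = 55.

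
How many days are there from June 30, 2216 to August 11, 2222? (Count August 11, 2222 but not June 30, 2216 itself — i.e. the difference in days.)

2233

Jun 30, 2216 → Jun 30, 2217: 365 days.
Jun 30, 2217 → Jun 30, 2218: 365 days.
Jun 30, 2218 → Jun 30, 2219: 365 days.
Jun 30, 2219 → Jun 30, 2220: 366 days (Feb 29, 2220 is in that span).
Jun 30, 2220 → Jun 30, 2221: 365 days.
Jun 30, 2221 → Jun 30, 2222: 365 days.
Jun 30, 2222 → Jul 30, 2222: 30 days (June has 30).
Jul 30, 2222 → Aug 11, 2222: 12 days.
Total: 2233 days.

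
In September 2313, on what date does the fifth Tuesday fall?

September 1, 2313 is a Monday.
The first Tuesday is therefore September 2 (1 days later).
The fifth Tuesday is 2 + 4×7 = September 30.

September 30, 2313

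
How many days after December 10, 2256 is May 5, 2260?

1242

Dec 10, 2256 → Dec 10, 2257: 365 days.
Dec 10, 2257 → Dec 10, 2258: 365 days.
Dec 10, 2258 → Dec 10, 2259: 365 days.
Dec 10, 2259 → Jan 10, 2260: 31 days (December has 31).
Jan 10, 2260 → Feb 10, 2260: 31 days (January has 31).
Feb 10, 2260 → Mar 10, 2260: 29 days (February has 29).
Mar 10, 2260 → Apr 10, 2260: 31 days (March has 31).
Apr 10, 2260 → May 5, 2260: 25 days.
Total: 1242 days.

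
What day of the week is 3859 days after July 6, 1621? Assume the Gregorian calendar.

Jul 6, 1621 is a Tuesday.
3859 mod 7 = 2, so 3859 days after a Tuesday is Tuesday + 2 = Thursday.

Thursday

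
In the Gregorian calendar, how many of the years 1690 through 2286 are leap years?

144

Multiples of 4 in [1690,2286]: 149.
Of those, multiples of 100: 6 (not leap unless ÷400).
Multiples of 400: 1.
Leap years = 149 − 6 + 1 = 144.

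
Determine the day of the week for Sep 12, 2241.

Sunday

Doomsday rule: the anchor day for the 2200s is Friday. For year 41: 41÷12 = 3 r 5, and 5÷4 = 1, so 3+5+1 = 9.
Friday + 9 ≡ Sunday — that's 2241's doomsday.
In September the doomsday date is Sep 5.
Sep 12 is 7 days after Sep 5; 7 mod 7 = 0, so Sunday + 0 = Sunday.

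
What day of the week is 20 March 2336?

Friday

Doomsday rule: the anchor day for the 2300s is Wednesday. For year 36: 36÷12 = 3 r 0, and 0÷4 = 0, so 3+0+0 = 3.
Wednesday + 3 ≡ Saturday — that's 2336's doomsday.
In March the doomsday date is Mar 14.
Mar 20 is 6 days after Mar 14; 6 mod 7 = 6, so Saturday + 6 = Friday.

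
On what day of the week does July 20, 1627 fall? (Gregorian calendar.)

Tuesday

Doomsday rule: the anchor day for the 1600s is Tuesday. For year 27: 27÷12 = 2 r 3, and 3÷4 = 0, so 2+3+0 = 5.
Tuesday + 5 ≡ Sunday — that's 1627's doomsday.
In July the doomsday date is Jul 11.
Jul 20 is 9 days after Jul 11; 9 mod 7 = 2, so Sunday + 2 = Tuesday.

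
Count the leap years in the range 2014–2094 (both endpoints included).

Multiples of 4 in [2014,2094]: 20.
Of those, multiples of 100: 0 (not leap unless ÷400).
Multiples of 400: 0.
Leap years = 20 − 0 + 0 = 20.

20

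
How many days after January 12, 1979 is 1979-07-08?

Jan 12, 1979 → Feb 12, 1979: 31 days (January has 31).
Feb 12, 1979 → Mar 12, 1979: 28 days (February has 28).
Mar 12, 1979 → Apr 12, 1979: 31 days (March has 31).
Apr 12, 1979 → May 12, 1979: 30 days (April has 30).
May 12, 1979 → Jun 12, 1979: 31 days (May has 31).
Jun 12, 1979 → Jul 8, 1979: 26 days.
Total: 177 days.

177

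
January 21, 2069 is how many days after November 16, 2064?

1527

Nov 16, 2064 → Nov 16, 2065: 365 days.
Nov 16, 2065 → Nov 16, 2066: 365 days.
Nov 16, 2066 → Nov 16, 2067: 365 days.
Nov 16, 2067 → Nov 16, 2068: 366 days (Feb 29, 2068 is in that span).
Nov 16, 2068 → Dec 16, 2068: 30 days (November has 30).
Dec 16, 2068 → Jan 16, 2069: 31 days (December has 31).
Jan 16, 2069 → Jan 21, 2069: 5 days.
Total: 1527 days.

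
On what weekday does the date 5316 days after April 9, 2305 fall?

First find the weekday of Apr 9, 2305. Doomsday rule: the anchor day for the 2300s is Wednesday. For year 05: 5÷12 = 0 r 5, and 5÷4 = 1, so 0+5+1 = 6.
Wednesday + 6 ≡ Tuesday — that's 2305's doomsday.
In April the doomsday date is Apr 4.
Apr 9 is 5 days after Apr 4; 5 mod 7 = 5, so Tuesday + 5 = Sunday.
5316 mod 7 = 3, so 5316 days after a Sunday is Sunday + 3 = Wednesday.

Wednesday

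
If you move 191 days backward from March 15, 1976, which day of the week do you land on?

Saturday

First find the weekday of Mar 15, 1976. Doomsday rule: the anchor day for the 1900s is Wednesday. For year 76: 76÷12 = 6 r 4, and 4÷4 = 1, so 6+4+1 = 11.
Wednesday + 11 ≡ Sunday — that's 1976's doomsday.
In March the doomsday date is Mar 14.
Mar 15 is 1 day after Mar 14; 1 mod 7 = 1, so Sunday + 1 = Monday.
191 mod 7 = 2, so 191 days before a Monday is Monday − 2 = Saturday.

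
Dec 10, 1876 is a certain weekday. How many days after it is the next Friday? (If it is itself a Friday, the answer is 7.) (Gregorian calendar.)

Dec 10, 1876 is a Sunday.
From Sunday to the next Friday is 5 days.

5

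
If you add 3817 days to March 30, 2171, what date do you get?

September 10, 2181

+366 (one year; includes Feb 29, 2172) → Mar 30, 2172 (3451 left).
+365 (one year) → Mar 30, 2173 (3086 left).
+365 (one year) → Mar 30, 2174 (2721 left).
+365 (one year) → Mar 30, 2175 (2356 left).
+366 (one year; includes Feb 29, 2176) → Mar 30, 2176 (1990 left).
+365 (one year) → Mar 30, 2177 (1625 left).
+365 (one year) → Mar 30, 2178 (1260 left).
+365 (one year) → Mar 30, 2179 (895 left).
+366 (one year; includes Feb 29, 2180) → Mar 30, 2180 (529 left).
+365 (one year) → Mar 30, 2181 (164 left).
Mar has 31 days: +2 → Apr 1, 2181 (162 left).
Apr has 30 days: +30 → May 1, 2181 (132 left).
May has 31 days: +31 → Jun 1, 2181 (101 left).
Jun has 30 days: +30 → Jul 1, 2181 (71 left).
Jul has 31 days: +31 → Aug 1, 2181 (40 left).
Aug has 31 days: +31 → Sep 1, 2181 (9 left).
+9 → Sep 10, 2181.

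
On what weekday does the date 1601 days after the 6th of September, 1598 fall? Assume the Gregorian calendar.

First find the weekday of Sep 6, 1598. Doomsday rule: the anchor day for the 1500s is Wednesday. For year 98: 98÷12 = 8 r 2, and 2÷4 = 0, so 8+2+0 = 10.
Wednesday + 10 ≡ Saturday — that's 1598's doomsday.
In September the doomsday date is Sep 5.
Sep 6 is 1 day after Sep 5; 1 mod 7 = 1, so Saturday + 1 = Sunday.
1601 mod 7 = 5, so 1601 days after a Sunday is Sunday + 5 = Friday.

Friday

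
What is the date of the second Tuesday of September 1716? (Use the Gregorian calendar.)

September 8, 1716

September 1, 1716 is a Tuesday.
The first Tuesday is therefore September 1 (same day).
The second Tuesday is 1 + 1×7 = September 8.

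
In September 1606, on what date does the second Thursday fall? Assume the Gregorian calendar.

September 1, 1606 is a Friday.
The first Thursday is therefore September 7 (6 days later).
The second Thursday is 7 + 1×7 = September 14.

September 14, 1606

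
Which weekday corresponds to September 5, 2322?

Doomsday rule: the anchor day for the 2300s is Wednesday. For year 22: 22÷12 = 1 r 10, and 10÷4 = 2, so 1+10+2 = 13.
Wednesday + 13 ≡ Tuesday — that's 2322's doomsday.
In September the doomsday date is Sep 5.
Sep 5 is the doomsday itself: Tuesday.

Tuesday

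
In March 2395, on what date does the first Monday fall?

March 6, 2395

March 1, 2395 is a Wednesday.
The first Monday is therefore March 6 (5 days later).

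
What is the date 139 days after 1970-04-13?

Apr has 30 days: +18 → May 1, 1970 (121 left).
May has 31 days: +31 → Jun 1, 1970 (90 left).
Jun has 30 days: +30 → Jul 1, 1970 (60 left).
Jul has 31 days: +31 → Aug 1, 1970 (29 left).
+29 → Aug 30, 1970.

August 30, 1970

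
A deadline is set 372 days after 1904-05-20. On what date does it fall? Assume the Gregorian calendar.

May 27, 1905

May has 31 days: +12 → Jun 1, 1904 (360 left).
Jun has 30 days: +30 → Jul 1, 1904 (330 left).
Jul has 31 days: +31 → Aug 1, 1904 (299 left).
Aug has 31 days: +31 → Sep 1, 1904 (268 left).
Sep has 30 days: +30 → Oct 1, 1904 (238 left).
Oct has 31 days: +31 → Nov 1, 1904 (207 left).
Nov has 30 days: +30 → Dec 1, 1904 (177 left).
Dec has 31 days: +31 → Jan 1, 1905 (146 left).
Jan has 31 days: +31 → Feb 1, 1905 (115 left).
Feb has 28 days: +28 → Mar 1, 1905 (87 left).
Mar has 31 days: +31 → Apr 1, 1905 (56 left).
Apr has 30 days: +30 → May 1, 1905 (26 left).
+26 → May 27, 1905.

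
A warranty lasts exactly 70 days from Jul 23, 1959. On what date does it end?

October 1, 1959

Jul has 31 days: +9 → Aug 1, 1959 (61 left).
Aug has 31 days: +31 → Sep 1, 1959 (30 left).
Sep has 30 days: +30 → Oct 1, 1959 (0 left).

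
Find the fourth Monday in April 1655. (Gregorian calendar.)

April 1, 1655 is a Thursday.
The first Monday is therefore April 5 (4 days later).
The fourth Monday is 5 + 3×7 = April 26.

April 26, 1655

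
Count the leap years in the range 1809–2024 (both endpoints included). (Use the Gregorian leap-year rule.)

53

Multiples of 4 in [1809,2024]: 54.
Of those, multiples of 100: 2 (not leap unless ÷400).
Multiples of 400: 1.
Leap years = 54 − 2 + 1 = 53.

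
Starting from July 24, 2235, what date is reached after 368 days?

July 26, 2236

Jul has 31 days: +8 → Aug 1, 2235 (360 left).
Aug has 31 days: +31 → Sep 1, 2235 (329 left).
Sep has 30 days: +30 → Oct 1, 2235 (299 left).
Oct has 31 days: +31 → Nov 1, 2235 (268 left).
Nov has 30 days: +30 → Dec 1, 2235 (238 left).
Dec has 31 days: +31 → Jan 1, 2236 (207 left).
Jan has 31 days: +31 → Feb 1, 2236 (176 left).
Feb has 29 days: +29 → Mar 1, 2236 (147 left).
Mar has 31 days: +31 → Apr 1, 2236 (116 left).
Apr has 30 days: +30 → May 1, 2236 (86 left).
May has 31 days: +31 → Jun 1, 2236 (55 left).
Jun has 30 days: +30 → Jul 1, 2236 (25 left).
+25 → Jul 26, 2236.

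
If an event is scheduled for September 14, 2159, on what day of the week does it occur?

Doomsday rule: the anchor day for the 2100s is Sunday. For year 59: 59÷12 = 4 r 11, and 11÷4 = 2, so 4+11+2 = 17.
Sunday + 17 ≡ Wednesday — that's 2159's doomsday.
In September the doomsday date is Sep 5.
Sep 14 is 9 days after Sep 5; 9 mod 7 = 2, so Wednesday + 2 = Friday.

Friday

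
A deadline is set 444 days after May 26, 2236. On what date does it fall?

+365 (one year) → May 26, 2237 (79 left).
May has 31 days: +6 → Jun 1, 2237 (73 left).
Jun has 30 days: +30 → Jul 1, 2237 (43 left).
Jul has 31 days: +31 → Aug 1, 2237 (12 left).
+12 → Aug 13, 2237.

August 13, 2237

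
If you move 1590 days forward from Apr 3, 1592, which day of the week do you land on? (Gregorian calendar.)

First find the weekday of Apr 3, 1592. Doomsday rule: the anchor day for the 1500s is Wednesday. For year 92: 92÷12 = 7 r 8, and 8÷4 = 2, so 7+8+2 = 17.
Wednesday + 17 ≡ Saturday — that's 1592's doomsday.
In April the doomsday date is Apr 4.
Apr 3 is 1 day before Apr 4; 1 mod 7 = 1, so Saturday − 1 = Friday.
1590 mod 7 = 1, so 1590 days after a Friday is Friday + 1 = Saturday.

Saturday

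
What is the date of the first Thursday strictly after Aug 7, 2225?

Aug 7, 2225 is a Sunday.
From Sunday to the next Thursday is 4 days.
Aug 7, 2225 + 4 = Aug 11, 2225.

August 11, 2225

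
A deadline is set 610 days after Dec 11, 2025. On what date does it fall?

August 13, 2027

+365 (one year) → Dec 11, 2026 (245 left).
Dec has 31 days: +21 → Jan 1, 2027 (224 left).
Jan has 31 days: +31 → Feb 1, 2027 (193 left).
Feb has 28 days: +28 → Mar 1, 2027 (165 left).
Mar has 31 days: +31 → Apr 1, 2027 (134 left).
Apr has 30 days: +30 → May 1, 2027 (104 left).
May has 31 days: +31 → Jun 1, 2027 (73 left).
Jun has 30 days: +30 → Jul 1, 2027 (43 left).
Jul has 31 days: +31 → Aug 1, 2027 (12 left).
+12 → Aug 13, 2027.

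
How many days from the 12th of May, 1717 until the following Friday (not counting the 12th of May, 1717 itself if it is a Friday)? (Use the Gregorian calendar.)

May 12, 1717 is a Wednesday.
From Wednesday to the next Friday is 2 days.

2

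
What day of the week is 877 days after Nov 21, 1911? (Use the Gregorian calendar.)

Thursday

First find the weekday of Nov 21, 1911. Doomsday rule: the anchor day for the 1900s is Wednesday. For year 11: 11÷12 = 0 r 11, and 11÷4 = 2, so 0+11+2 = 13.
Wednesday + 13 ≡ Tuesday — that's 1911's doomsday.
In November the doomsday date is Nov 7.
Nov 21 is 14 days after Nov 7; 14 mod 7 = 0, so Tuesday + 0 = Tuesday.
877 mod 7 = 2, so 877 days after a Tuesday is Tuesday + 2 = Thursday.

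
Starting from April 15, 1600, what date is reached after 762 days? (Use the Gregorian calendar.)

+365 (one year) → Apr 15, 1601 (397 left).
Apr has 30 days: +16 → May 1, 1601 (381 left).
May has 31 days: +31 → Jun 1, 1601 (350 left).
Jun has 30 days: +30 → Jul 1, 1601 (320 left).
Jul has 31 days: +31 → Aug 1, 1601 (289 left).
Aug has 31 days: +31 → Sep 1, 1601 (258 left).
Sep has 30 days: +30 → Oct 1, 1601 (228 left).
Oct has 31 days: +31 → Nov 1, 1601 (197 left).
Nov has 30 days: +30 → Dec 1, 1601 (167 left).
Dec has 31 days: +31 → Jan 1, 1602 (136 left).
Jan has 31 days: +31 → Feb 1, 1602 (105 left).
Feb has 28 days: +28 → Mar 1, 1602 (77 left).
Mar has 31 days: +31 → Apr 1, 1602 (46 left).
Apr has 30 days: +30 → May 1, 1602 (16 left).
+16 → May 17, 1602.

May 17, 1602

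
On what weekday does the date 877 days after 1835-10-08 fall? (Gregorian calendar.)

First find the weekday of Oct 8, 1835. Doomsday rule: the anchor day for the 1800s is Friday. For year 35: 35÷12 = 2 r 11, and 11÷4 = 2, so 2+11+2 = 15.
Friday + 15 ≡ Saturday — that's 1835's doomsday.
In October the doomsday date is Oct 10.
Oct 8 is 2 days before Oct 10; 2 mod 7 = 2, so Saturday − 2 = Thursday.
877 mod 7 = 2, so 877 days after a Thursday is Thursday + 2 = Saturday.

Saturday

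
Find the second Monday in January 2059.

January 13, 2059

January 1, 2059 is a Wednesday.
The first Monday is therefore January 6 (5 days later).
The second Monday is 6 + 1×7 = January 13.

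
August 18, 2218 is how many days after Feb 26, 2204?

5287

Feb 26, 2204 → Feb 26, 2205: 366 days (Feb 29, 2204 is in that span).
Feb 26, 2205 → Feb 26, 2206: 365 days.
Feb 26, 2206 → Feb 26, 2207: 365 days.
Feb 26, 2207 → Feb 26, 2208: 365 days.
Feb 26, 2208 → Feb 26, 2209: 366 days (Feb 29, 2208 is in that span).
Feb 26, 2209 → Feb 26, 2210: 365 days.
Feb 26, 2210 → Feb 26, 2211: 365 days.
Feb 26, 2211 → Feb 26, 2212: 365 days.
Feb 26, 2212 → Feb 26, 2213: 366 days (Feb 29, 2212 is in that span).
Feb 26, 2213 → Feb 26, 2214: 365 days.
Feb 26, 2214 → Feb 26, 2215: 365 days.
Feb 26, 2215 → Feb 26, 2216: 365 days.
Feb 26, 2216 → Feb 26, 2217: 366 days (Feb 29, 2216 is in that span).
Feb 26, 2217 → Feb 26, 2218: 365 days.
Feb 26, 2218 → Mar 26, 2218: 28 days (February has 28).
Mar 26, 2218 → Apr 26, 2218: 31 days (March has 31).
Apr 26, 2218 → May 26, 2218: 30 days (April has 30).
May 26, 2218 → Jun 26, 2218: 31 days (May has 31).
Jun 26, 2218 → Jul 26, 2218: 30 days (June has 30).
Jul 26, 2218 → Aug 18, 2218: 23 days.
Total: 5287 days.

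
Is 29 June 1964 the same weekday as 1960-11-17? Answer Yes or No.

No

From Nov 17, 1960 to Jun 29, 1964 is 1320 days.
1320 mod 7 = 4, so they are different weekdays.
(Nov 17, 1960 is a Thursday; Jun 29, 1964 is a Monday.)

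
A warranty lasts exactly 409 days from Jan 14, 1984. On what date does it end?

February 26, 1985

+366 (one year; includes Feb 29, 1984) → Jan 14, 1985 (43 left).
Jan has 31 days: +18 → Feb 1, 1985 (25 left).
+25 → Feb 26, 1985.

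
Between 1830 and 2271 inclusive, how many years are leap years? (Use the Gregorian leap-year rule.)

107

Multiples of 4 in [1830,2271]: 110.
Of those, multiples of 100: 4 (not leap unless ÷400).
Multiples of 400: 1.
Leap years = 110 − 4 + 1 = 107.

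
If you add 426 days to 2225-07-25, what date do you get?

+365 (one year) → Jul 25, 2226 (61 left).
Jul has 31 days: +7 → Aug 1, 2226 (54 left).
Aug has 31 days: +31 → Sep 1, 2226 (23 left).
+23 → Sep 24, 2226.

September 24, 2226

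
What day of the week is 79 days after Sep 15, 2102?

Sep 15, 2102 is a Friday.
79 mod 7 = 2, so 79 days after a Friday is Friday + 2 = Sunday.

Sunday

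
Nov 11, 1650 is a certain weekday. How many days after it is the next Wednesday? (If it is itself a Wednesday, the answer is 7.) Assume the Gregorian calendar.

5

Nov 11, 1650 is a Friday.
From Friday to the next Wednesday is 5 days.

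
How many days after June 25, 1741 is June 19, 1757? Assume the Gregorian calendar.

5838

Jun 25, 1741 → Jun 25, 1742: 365 days.
Jun 25, 1742 → Jun 25, 1743: 365 days.
Jun 25, 1743 → Jun 25, 1744: 366 days (Feb 29, 1744 is in that span).
Jun 25, 1744 → Jun 25, 1745: 365 days.
Jun 25, 1745 → Jun 25, 1746: 365 days.
Jun 25, 1746 → Jun 25, 1747: 365 days.
Jun 25, 1747 → Jun 25, 1748: 366 days (Feb 29, 1748 is in that span).
Jun 25, 1748 → Jun 25, 1749: 365 days.
Jun 25, 1749 → Jun 25, 1750: 365 days.
Jun 25, 1750 → Jun 25, 1751: 365 days.
Jun 25, 1751 → Jun 25, 1752: 366 days (Feb 29, 1752 is in that span).
Jun 25, 1752 → Jun 25, 1753: 365 days.
Jun 25, 1753 → Jun 25, 1754: 365 days.
Jun 25, 1754 → Jun 25, 1755: 365 days.
Jun 25, 1755 → Jun 25, 1756: 366 days (Feb 29, 1756 is in that span).
Jun 25, 1756 → Jul 25, 1756: 30 days (June has 30).
Jul 25, 1756 → Aug 25, 1756: 31 days (July has 31).
Aug 25, 1756 → Sep 25, 1756: 31 days (August has 31).
Sep 25, 1756 → Oct 25, 1756: 30 days (September has 30).
Oct 25, 1756 → Nov 25, 1756: 31 days (October has 31).
Nov 25, 1756 → Dec 25, 1756: 30 days (November has 30).
Dec 25, 1756 → Jan 25, 1757: 31 days (December has 31).
Jan 25, 1757 → Feb 25, 1757: 31 days (January has 31).
Feb 25, 1757 → Mar 25, 1757: 28 days (February has 28).
Mar 25, 1757 → Apr 25, 1757: 31 days (March has 31).
Apr 25, 1757 → May 25, 1757: 30 days (April has 30).
May 25, 1757 → Jun 19, 1757: 25 days.
Total: 5838 days.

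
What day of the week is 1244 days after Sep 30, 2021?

First find the weekday of Sep 30, 2021. Doomsday rule: the anchor day for the 2000s is Tuesday. For year 21: 21÷12 = 1 r 9, and 9÷4 = 2, so 1+9+2 = 12.
Tuesday + 12 ≡ Sunday — that's 2021's doomsday.
In September the doomsday date is Sep 5.
Sep 30 is 25 days after Sep 5; 25 mod 7 = 4, so Sunday + 4 = Thursday.
1244 mod 7 = 5, so 1244 days after a Thursday is Thursday + 5 = Tuesday.

Tuesday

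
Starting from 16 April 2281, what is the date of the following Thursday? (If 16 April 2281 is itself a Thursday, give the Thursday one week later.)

April 21, 2281

Apr 16, 2281 is a Saturday.
From Saturday to the next Thursday is 5 days.
Apr 16, 2281 + 5 = Apr 21, 2281.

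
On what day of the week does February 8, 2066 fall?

January 1, 2066 is a Friday.
Jan 1, 2066 → Feb 1, 2066: 31 days (January has 31).
Feb 1, 2066 → Feb 8, 2066: 7 days.
Total: 38 days.
38 mod 7 = 3, so Friday + 3 = Monday.

Monday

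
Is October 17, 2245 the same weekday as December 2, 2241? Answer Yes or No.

No

From Dec 2, 2241 to Oct 17, 2245 is 1415 days.
1415 mod 7 = 1, so they are different weekdays.
(Dec 2, 2241 is a Thursday; Oct 17, 2245 is a Friday.)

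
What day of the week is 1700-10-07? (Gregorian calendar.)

Thursday

Doomsday rule: the anchor day for the 1700s is Sunday. For year 00: 0÷12 = 0 r 0, and 0÷4 = 0, so 0+0+0 = 0.
Sunday + 0 ≡ Sunday — that's 1700's doomsday.
In October the doomsday date is Oct 10.
Oct 7 is 3 days before Oct 10; 3 mod 7 = 3, so Sunday − 3 = Thursday.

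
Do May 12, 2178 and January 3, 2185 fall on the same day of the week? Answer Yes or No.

From May 12, 2178 to Jan 3, 2185 is 2428 days.
2428 mod 7 = 6, so they are different weekdays.
(May 12, 2178 is a Tuesday; Jan 3, 2185 is a Monday.)

No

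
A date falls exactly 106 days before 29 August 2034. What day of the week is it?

Monday

First find the weekday of Aug 29, 2034. Doomsday rule: the anchor day for the 2000s is Tuesday. For year 34: 34÷12 = 2 r 10, and 10÷4 = 2, so 2+10+2 = 14.
Tuesday + 14 ≡ Tuesday — that's 2034's doomsday.
In August the doomsday date is Aug 8.
Aug 29 is 21 days after Aug 8; 21 mod 7 = 0, so Tuesday + 0 = Tuesday.
106 mod 7 = 1, so 106 days before a Tuesday is Tuesday − 1 = Monday.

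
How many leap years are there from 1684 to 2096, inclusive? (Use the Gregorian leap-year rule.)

101

Multiples of 4 in [1684,2096]: 104.
Of those, multiples of 100: 4 (not leap unless ÷400).
Multiples of 400: 1.
Leap years = 104 − 4 + 1 = 101.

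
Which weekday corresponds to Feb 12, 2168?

Doomsday rule: the anchor day for the 2100s is Sunday. For year 68: 68÷12 = 5 r 8, and 8÷4 = 2, so 5+8+2 = 15.
Sunday + 15 ≡ Monday — that's 2168's doomsday.
In February the doomsday date is Feb 29 (2168 is a leap year (divisible by 4)).
Feb 12 is 17 days before Feb 29; 17 mod 7 = 3, so Monday − 3 = Friday.

Friday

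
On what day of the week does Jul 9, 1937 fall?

Friday

January 1, 1937 is a Friday.
Jan 1, 1937 → Feb 1, 1937: 31 days (January has 31).
Feb 1, 1937 → Mar 1, 1937: 28 days (February has 28).
Mar 1, 1937 → Apr 1, 1937: 31 days (March has 31).
Apr 1, 1937 → May 1, 1937: 30 days (April has 30).
May 1, 1937 → Jun 1, 1937: 31 days (May has 31).
Jun 1, 1937 → Jul 1, 1937: 30 days (June has 30).
Jul 1, 1937 → Jul 9, 1937: 8 days.
Total: 189 days.
189 mod 7 = 0, so Friday + 0 = Friday.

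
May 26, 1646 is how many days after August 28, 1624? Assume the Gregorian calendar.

Aug 28, 1624 → Aug 28, 1625: 365 days.
Aug 28, 1625 → Aug 28, 1626: 365 days.
Aug 28, 1626 → Aug 28, 1627: 365 days.
Aug 28, 1627 → Aug 28, 1628: 366 days (Feb 29, 1628 is in that span).
Aug 28, 1628 → Aug 28, 1629: 365 days.
Aug 28, 1629 → Aug 28, 1630: 365 days.
Aug 28, 1630 → Aug 28, 1631: 365 days.
Aug 28, 1631 → Aug 28, 1632: 366 days (Feb 29, 1632 is in that span).
Aug 28, 1632 → Aug 28, 1633: 365 days.
Aug 28, 1633 → Aug 28, 1634: 365 days.
Aug 28, 1634 → Aug 28, 1635: 365 days.
Aug 28, 1635 → Aug 28, 1636: 366 days (Feb 29, 1636 is in that span).
Aug 28, 1636 → Aug 28, 1637: 365 days.
Aug 28, 1637 → Aug 28, 1638: 365 days.
Aug 28, 1638 → Aug 28, 1639: 365 days.
Aug 28, 1639 → Aug 28, 1640: 366 days (Feb 29, 1640 is in that span).
Aug 28, 1640 → Aug 28, 1641: 365 days.
Aug 28, 1641 → Aug 28, 1642: 365 days.
Aug 28, 1642 → Aug 28, 1643: 365 days.
Aug 28, 1643 → Aug 28, 1644: 366 days (Feb 29, 1644 is in that span).
Aug 28, 1644 → Aug 28, 1645: 365 days.
Aug 28, 1645 → Sep 28, 1645: 31 days (August has 31).
Sep 28, 1645 → Oct 28, 1645: 30 days (September has 30).
Oct 28, 1645 → Nov 28, 1645: 31 days (October has 31).
Nov 28, 1645 → Dec 28, 1645: 30 days (November has 30).
Dec 28, 1645 → Jan 28, 1646: 31 days (December has 31).
Jan 28, 1646 → Feb 28, 1646: 31 days (January has 31).
Feb 28, 1646 → Mar 28, 1646: 28 days (February has 28).
Mar 28, 1646 → Apr 28, 1646: 31 days (March has 31).
Apr 28, 1646 → May 26, 1646: 28 days.
Total: 7941 days.

7941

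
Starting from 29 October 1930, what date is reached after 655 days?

August 14, 1932

+365 (one year) → Oct 29, 1931 (290 left).
Oct has 31 days: +3 → Nov 1, 1931 (287 left).
Nov has 30 days: +30 → Dec 1, 1931 (257 left).
Dec has 31 days: +31 → Jan 1, 1932 (226 left).
Jan has 31 days: +31 → Feb 1, 1932 (195 left).
Feb has 29 days: +29 → Mar 1, 1932 (166 left).
Mar has 31 days: +31 → Apr 1, 1932 (135 left).
Apr has 30 days: +30 → May 1, 1932 (105 left).
May has 31 days: +31 → Jun 1, 1932 (74 left).
Jun has 30 days: +30 → Jul 1, 1932 (44 left).
Jul has 31 days: +31 → Aug 1, 1932 (13 left).
+13 → Aug 14, 1932.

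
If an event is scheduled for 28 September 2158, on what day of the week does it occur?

Thursday

January 1, 2158 is a Sunday.
Jan 1, 2158 → Feb 1, 2158: 31 days (January has 31).
Feb 1, 2158 → Mar 1, 2158: 28 days (February has 28).
Mar 1, 2158 → Apr 1, 2158: 31 days (March has 31).
Apr 1, 2158 → May 1, 2158: 30 days (April has 30).
May 1, 2158 → Jun 1, 2158: 31 days (May has 31).
Jun 1, 2158 → Jul 1, 2158: 30 days (June has 30).
Jul 1, 2158 → Aug 1, 2158: 31 days (July has 31).
Aug 1, 2158 → Sep 1, 2158: 31 days (August has 31).
Sep 1, 2158 → Sep 28, 2158: 27 days.
Total: 270 days.
270 mod 7 = 4, so Sunday + 4 = Thursday.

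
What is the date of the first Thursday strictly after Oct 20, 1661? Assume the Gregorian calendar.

October 27, 1661

Oct 20, 1661 is a Thursday.
From Thursday to the next Thursday is 7 days.
Oct 20, 1661 + 7 = Oct 27, 1661.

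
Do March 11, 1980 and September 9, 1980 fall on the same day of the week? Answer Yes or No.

Yes

From Mar 11, 1980 to Sep 9, 1980 is 182 days.
182 mod 7 = 0, so they are the same weekday.
(Mar 11, 1980 is a Tuesday; Sep 9, 1980 is a Tuesday.)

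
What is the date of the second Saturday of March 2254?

March 11, 2254

March 1, 2254 is a Wednesday.
The first Saturday is therefore March 4 (3 days later).
The second Saturday is 4 + 1×7 = March 11.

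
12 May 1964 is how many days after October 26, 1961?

929

Oct 26, 1961 → Oct 26, 1962: 365 days.
Oct 26, 1962 → Oct 26, 1963: 365 days.
Oct 26, 1963 → Nov 26, 1963: 31 days (October has 31).
Nov 26, 1963 → Dec 26, 1963: 30 days (November has 30).
Dec 26, 1963 → Jan 26, 1964: 31 days (December has 31).
Jan 26, 1964 → Feb 26, 1964: 31 days (January has 31).
Feb 26, 1964 → Mar 26, 1964: 29 days (February has 29).
Mar 26, 1964 → Apr 26, 1964: 31 days (March has 31).
Apr 26, 1964 → May 12, 1964: 16 days.
Total: 929 days.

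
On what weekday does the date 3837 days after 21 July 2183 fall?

Tuesday

Jul 21, 2183 is a Monday.
3837 mod 7 = 1, so 3837 days after a Monday is Monday + 1 = Tuesday.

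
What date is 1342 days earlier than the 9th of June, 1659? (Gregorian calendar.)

−365 (one year) → Jun 9, 1658 (977 left).
−365 (one year) → Jun 9, 1657 (612 left).
−365 (one year) → Jun 9, 1656 (247 left).
−9 → May 31, 1656 (end of May, 31 days; 238 left).
−31 → Apr 30, 1656 (end of Apr, 30 days; 207 left).
−30 → Mar 31, 1656 (end of Mar, 31 days; 177 left).
−31 → Feb 29, 1656 (end of Feb, 29 days; 146 left).
−29 → Jan 31, 1656 (end of Jan, 31 days; 117 left).
−31 → Dec 31, 1655 (end of Dec, 31 days; 86 left).
−31 → Nov 30, 1655 (end of Nov, 30 days; 55 left).
−30 → Oct 31, 1655 (end of Oct, 31 days; 25 left).
−25 → Oct 6, 1655.

October 6, 1655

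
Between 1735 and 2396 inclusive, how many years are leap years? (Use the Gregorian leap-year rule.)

Multiples of 4 in [1735,2396]: 166.
Of those, multiples of 100: 6 (not leap unless ÷400).
Multiples of 400: 1.
Leap years = 166 − 6 + 1 = 161.

161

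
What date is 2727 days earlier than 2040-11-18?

−366 (one year; includes Feb 29, 2040) → Nov 18, 2039 (2361 left).
−365 (one year) → Nov 18, 2038 (1996 left).
−365 (one year) → Nov 18, 2037 (1631 left).
−365 (one year) → Nov 18, 2036 (1266 left).
−366 (one year; includes Feb 29, 2036) → Nov 18, 2035 (900 left).
−365 (one year) → Nov 18, 2034 (535 left).
−365 (one year) → Nov 18, 2033 (170 left).
−18 → Oct 31, 2033 (end of Oct, 31 days; 152 left).
−31 → Sep 30, 2033 (end of Sep, 30 days; 121 left).
−30 → Aug 31, 2033 (end of Aug, 31 days; 91 left).
−31 → Jul 31, 2033 (end of Jul, 31 days; 60 left).
−31 → Jun 30, 2033 (end of Jun, 30 days; 29 left).
−29 → Jun 1, 2033.

June 1, 2033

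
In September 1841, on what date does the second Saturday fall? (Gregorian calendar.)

September 11, 1841

September 1, 1841 is a Wednesday.
The first Saturday is therefore September 4 (3 days later).
The second Saturday is 4 + 1×7 = September 11.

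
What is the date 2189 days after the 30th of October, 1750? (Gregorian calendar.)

+365 (one year) → Oct 30, 1751 (1824 left).
+366 (one year; includes Feb 29, 1752) → Oct 30, 1752 (1458 left).
+365 (one year) → Oct 30, 1753 (1093 left).
+365 (one year) → Oct 30, 1754 (728 left).
+365 (one year) → Oct 30, 1755 (363 left).
Oct has 31 days: +2 → Nov 1, 1755 (361 left).
Nov has 30 days: +30 → Dec 1, 1755 (331 left).
Dec has 31 days: +31 → Jan 1, 1756 (300 left).
Jan has 31 days: +31 → Feb 1, 1756 (269 left).
Feb has 29 days: +29 → Mar 1, 1756 (240 left).
Mar has 31 days: +31 → Apr 1, 1756 (209 left).
Apr has 30 days: +30 → May 1, 1756 (179 left).
May has 31 days: +31 → Jun 1, 1756 (148 left).
Jun has 30 days: +30 → Jul 1, 1756 (118 left).
Jul has 31 days: +31 → Aug 1, 1756 (87 left).
Aug has 31 days: +31 → Sep 1, 1756 (56 left).
Sep has 30 days: +30 → Oct 1, 1756 (26 left).
+26 → Oct 27, 1756.

October 27, 1756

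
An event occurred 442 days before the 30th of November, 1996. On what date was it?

−366 (one year; includes Feb 29, 1996) → Nov 30, 1995 (76 left).
−30 → Oct 31, 1995 (end of Oct, 31 days; 46 left).
−31 → Sep 30, 1995 (end of Sep, 30 days; 15 left).
−15 → Sep 15, 1995.

September 15, 1995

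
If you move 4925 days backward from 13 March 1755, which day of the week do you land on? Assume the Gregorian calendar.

Sunday

Mar 13, 1755 is a Thursday.
4925 mod 7 = 4, so 4925 days before a Thursday is Thursday − 4 = Sunday.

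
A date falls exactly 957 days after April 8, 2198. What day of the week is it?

Friday

First find the weekday of Apr 8, 2198. Doomsday rule: the anchor day for the 2100s is Sunday. For year 98: 98÷12 = 8 r 2, and 2÷4 = 0, so 8+2+0 = 10.
Sunday + 10 ≡ Wednesday — that's 2198's doomsday.
In April the doomsday date is Apr 4.
Apr 8 is 4 days after Apr 4; 4 mod 7 = 4, so Wednesday + 4 = Sunday.
957 mod 7 = 5, so 957 days after a Sunday is Sunday + 5 = Friday.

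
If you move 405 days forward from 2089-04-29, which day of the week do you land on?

Thursday

First find the weekday of Apr 29, 2089. Doomsday rule: the anchor day for the 2000s is Tuesday. For year 89: 89÷12 = 7 r 5, and 5÷4 = 1, so 7+5+1 = 13.
Tuesday + 13 ≡ Monday — that's 2089's doomsday.
In April the doomsday date is Apr 4.
Apr 29 is 25 days after Apr 4; 25 mod 7 = 4, so Monday + 4 = Friday.
405 mod 7 = 6, so 405 days after a Friday is Friday + 6 = Thursday.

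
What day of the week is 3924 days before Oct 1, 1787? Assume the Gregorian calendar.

Thursday

First find the weekday of Oct 1, 1787. Doomsday rule: the anchor day for the 1700s is Sunday. For year 87: 87÷12 = 7 r 3, and 3÷4 = 0, so 7+3+0 = 10.
Sunday + 10 ≡ Wednesday — that's 1787's doomsday.
In October the doomsday date is Oct 10.
Oct 1 is 9 days before Oct 10; 9 mod 7 = 2, so Wednesday − 2 = Monday.
3924 mod 7 = 4, so 3924 days before a Monday is Monday − 4 = Thursday.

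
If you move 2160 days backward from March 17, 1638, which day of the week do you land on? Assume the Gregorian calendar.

Saturday

First find the weekday of Mar 17, 1638. Doomsday rule: the anchor day for the 1600s is Tuesday. For year 38: 38÷12 = 3 r 2, and 2÷4 = 0, so 3+2+0 = 5.
Tuesday + 5 ≡ Sunday — that's 1638's doomsday.
In March the doomsday date is Mar 14.
Mar 17 is 3 days after Mar 14; 3 mod 7 = 3, so Sunday + 3 = Wednesday.
2160 mod 7 = 4, so 2160 days before a Wednesday is Wednesday − 4 = Saturday.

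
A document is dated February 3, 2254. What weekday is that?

Doomsday rule: the anchor day for the 2200s is Friday. For year 54: 54÷12 = 4 r 6, and 6÷4 = 1, so 4+6+1 = 11.
Friday + 11 ≡ Tuesday — that's 2254's doomsday.
In February the doomsday date is Feb 28 (2254 is not a leap year).
Feb 3 is 25 days before Feb 28; 25 mod 7 = 4, so Tuesday − 4 = Friday.

Friday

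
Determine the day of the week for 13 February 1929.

Wednesday

Doomsday rule: the anchor day for the 1900s is Wednesday. For year 29: 29÷12 = 2 r 5, and 5÷4 = 1, so 2+5+1 = 8.
Wednesday + 8 ≡ Thursday — that's 1929's doomsday.
In February the doomsday date is Feb 28 (1929 is not a leap year).
Feb 13 is 15 days before Feb 28; 15 mod 7 = 1, so Thursday − 1 = Wednesday.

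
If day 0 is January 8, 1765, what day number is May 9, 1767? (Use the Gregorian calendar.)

Jan 8, 1765 → Jan 8, 1766: 365 days.
Jan 8, 1766 → Jan 8, 1767: 365 days.
Jan 8, 1767 → Feb 8, 1767: 31 days (January has 31).
Feb 8, 1767 → Mar 8, 1767: 28 days (February has 28).
Mar 8, 1767 → Apr 8, 1767: 31 days (March has 31).
Apr 8, 1767 → May 8, 1767: 30 days (April has 30).
May 8, 1767 → May 9, 1767: 1 days.
Total: 851 days.

851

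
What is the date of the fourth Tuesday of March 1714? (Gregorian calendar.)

March 27, 1714

March 1, 1714 is a Thursday.
The first Tuesday is therefore March 6 (5 days later).
The fourth Tuesday is 6 + 3×7 = March 27.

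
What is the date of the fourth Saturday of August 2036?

August 23, 2036

August 1, 2036 is a Friday.
The first Saturday is therefore August 2 (1 days later).
The fourth Saturday is 2 + 3×7 = August 23.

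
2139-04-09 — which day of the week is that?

Doomsday rule: the anchor day for the 2100s is Sunday. For year 39: 39÷12 = 3 r 3, and 3÷4 = 0, so 3+3+0 = 6.
Sunday + 6 ≡ Saturday — that's 2139's doomsday.
In April the doomsday date is Apr 4.
Apr 9 is 5 days after Apr 4; 5 mod 7 = 5, so Saturday + 5 = Thursday.

Thursday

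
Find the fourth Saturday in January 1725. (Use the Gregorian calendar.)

January 1, 1725 is a Monday.
The first Saturday is therefore January 6 (5 days later).
The fourth Saturday is 6 + 3×7 = January 27.

January 27, 1725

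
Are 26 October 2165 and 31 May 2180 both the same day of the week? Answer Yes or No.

No

From Oct 26, 2165 to May 31, 2180 is 5331 days.
5331 mod 7 = 4, so they are different weekdays.
(Oct 26, 2165 is a Saturday; May 31, 2180 is a Wednesday.)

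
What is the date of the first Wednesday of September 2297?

September 1, 2297

September 1, 2297 is a Wednesday.
The first Wednesday is therefore September 1 (same day).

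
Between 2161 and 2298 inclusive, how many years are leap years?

Multiples of 4 in [2161,2298]: 34.
Of those, multiples of 100: 1 (not leap unless ÷400).
Multiples of 400: 0.
Leap years = 34 − 1 + 0 = 33.

33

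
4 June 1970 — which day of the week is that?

Doomsday rule: the anchor day for the 1900s is Wednesday. For year 70: 70÷12 = 5 r 10, and 10÷4 = 2, so 5+10+2 = 17.
Wednesday + 17 ≡ Saturday — that's 1970's doomsday.
In June the doomsday date is Jun 6.
Jun 4 is 2 days before Jun 6; 2 mod 7 = 2, so Saturday − 2 = Thursday.

Thursday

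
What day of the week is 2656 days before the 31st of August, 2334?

First find the weekday of Aug 31, 2334. Doomsday rule: the anchor day for the 2300s is Wednesday. For year 34: 34÷12 = 2 r 10, and 10÷4 = 2, so 2+10+2 = 14.
Wednesday + 14 ≡ Wednesday — that's 2334's doomsday.
In August the doomsday date is Aug 8.
Aug 31 is 23 days after Aug 8; 23 mod 7 = 2, so Wednesday + 2 = Friday.
2656 mod 7 = 3, so 2656 days before a Friday is Friday − 3 = Tuesday.

Tuesday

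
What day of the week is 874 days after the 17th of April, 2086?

First find the weekday of Apr 17, 2086. Doomsday rule: the anchor day for the 2000s is Tuesday. For year 86: 86÷12 = 7 r 2, and 2÷4 = 0, so 7+2+0 = 9.
Tuesday + 9 ≡ Thursday — that's 2086's doomsday.
In April the doomsday date is Apr 4.
Apr 17 is 13 days after Apr 4; 13 mod 7 = 6, so Thursday + 6 = Wednesday.
874 mod 7 = 6, so 874 days after a Wednesday is Wednesday + 6 = Tuesday.

Tuesday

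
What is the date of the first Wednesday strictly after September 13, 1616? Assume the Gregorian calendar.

Sep 13, 1616 is a Tuesday.
From Tuesday to the next Wednesday is 1 day.
Sep 13, 1616 + 1 = Sep 14, 1616.

September 14, 1616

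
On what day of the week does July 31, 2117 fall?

Doomsday rule: the anchor day for the 2100s is Sunday. For year 17: 17÷12 = 1 r 5, and 5÷4 = 1, so 1+5+1 = 7.
Sunday + 7 ≡ Sunday — that's 2117's doomsday.
In July the doomsday date is Jul 11.
Jul 31 is 20 days after Jul 11; 20 mod 7 = 6, so Sunday + 6 = Saturday.

Saturday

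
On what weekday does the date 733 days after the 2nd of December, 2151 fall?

Tuesday

Dec 2, 2151 is a Thursday.
733 mod 7 = 5, so 733 days after a Thursday is Thursday + 5 = Tuesday.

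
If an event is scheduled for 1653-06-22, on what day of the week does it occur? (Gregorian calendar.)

Doomsday rule: the anchor day for the 1600s is Tuesday. For year 53: 53÷12 = 4 r 5, and 5÷4 = 1, so 4+5+1 = 10.
Tuesday + 10 ≡ Friday — that's 1653's doomsday.
In June the doomsday date is Jun 6.
Jun 22 is 16 days after Jun 6; 16 mod 7 = 2, so Friday + 2 = Sunday.

Sunday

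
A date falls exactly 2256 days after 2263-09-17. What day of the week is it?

Saturday

First find the weekday of Sep 17, 2263. Doomsday rule: the anchor day for the 2200s is Friday. For year 63: 63÷12 = 5 r 3, and 3÷4 = 0, so 5+3+0 = 8.
Friday + 8 ≡ Saturday — that's 2263's doomsday.
In September the doomsday date is Sep 5.
Sep 17 is 12 days after Sep 5; 12 mod 7 = 5, so Saturday + 5 = Thursday.
2256 mod 7 = 2, so 2256 days after a Thursday is Thursday + 2 = Saturday.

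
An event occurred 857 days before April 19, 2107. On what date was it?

December 13, 2104

−365 (one year) → Apr 19, 2106 (492 left).
−365 (one year) → Apr 19, 2105 (127 left).
−19 → Mar 31, 2105 (end of Mar, 31 days; 108 left).
−31 → Feb 28, 2105 (end of Feb, 28 days; 77 left).
−28 → Jan 31, 2105 (end of Jan, 31 days; 49 left).
−31 → Dec 31, 2104 (end of Dec, 31 days; 18 left).
−18 → Dec 13, 2104.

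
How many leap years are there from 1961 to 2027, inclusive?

16

Multiples of 4 in [1961,2027]: 16.
Of those, multiples of 100: 1 (not leap unless ÷400).
Multiples of 400: 1.
Leap years = 16 − 1 + 1 = 16.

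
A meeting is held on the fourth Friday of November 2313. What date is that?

November 1, 2313 is a Saturday.
The first Friday is therefore November 7 (6 days later).
The fourth Friday is 7 + 3×7 = November 28.

November 28, 2313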